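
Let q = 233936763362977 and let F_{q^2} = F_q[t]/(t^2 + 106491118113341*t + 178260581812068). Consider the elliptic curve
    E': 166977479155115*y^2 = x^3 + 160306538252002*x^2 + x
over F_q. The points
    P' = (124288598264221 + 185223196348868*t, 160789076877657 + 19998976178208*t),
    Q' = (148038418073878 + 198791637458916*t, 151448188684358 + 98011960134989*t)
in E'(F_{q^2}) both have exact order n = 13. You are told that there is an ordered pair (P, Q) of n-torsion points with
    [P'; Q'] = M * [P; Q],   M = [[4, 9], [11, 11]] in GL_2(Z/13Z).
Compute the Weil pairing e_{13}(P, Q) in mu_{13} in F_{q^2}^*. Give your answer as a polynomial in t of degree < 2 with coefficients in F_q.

27086641037 + 107680829582943*t

e_{13}(aP+bQ,cP+dQ) = e_{13}(P,Q)^(ad-bc); with (a,b,c,d)=(4,9,11,11) this gives the det-13 law.
det(M) mod 13 = 10; its inverse in (Z/13)^* is 4 (check: 10*4 mod 13 = 1).
Set x_W=105868884476380*u+74654119526577, y_W=105868884476380*v; then E': y_W^2=x_W^3+98581241143527.
Build f_{13,P'} and f_{13,Q'} via the 4-bit ladder of 13=1101_2; evaluate at shifted divisors; quotient in F_{233936763362977^2}.
Miller gives e_{13}(P',Q') = 218580461564201 + 178118976301051*t in F_{233936763362977^2}.
Finally e_{13}(P,Q) = 27086641037 + 107680829582943*t.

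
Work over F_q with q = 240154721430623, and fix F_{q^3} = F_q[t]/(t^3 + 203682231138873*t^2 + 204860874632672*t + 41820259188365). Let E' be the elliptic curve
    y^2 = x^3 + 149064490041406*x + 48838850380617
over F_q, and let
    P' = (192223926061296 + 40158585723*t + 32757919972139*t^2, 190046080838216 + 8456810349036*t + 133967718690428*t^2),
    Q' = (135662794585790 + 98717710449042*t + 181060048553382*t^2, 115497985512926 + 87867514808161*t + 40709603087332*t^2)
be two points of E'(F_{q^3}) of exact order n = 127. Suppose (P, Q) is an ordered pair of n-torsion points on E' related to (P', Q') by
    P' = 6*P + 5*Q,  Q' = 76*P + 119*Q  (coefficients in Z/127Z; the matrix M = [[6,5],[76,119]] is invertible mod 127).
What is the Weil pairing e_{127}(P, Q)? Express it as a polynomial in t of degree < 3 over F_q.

188684765531635 + 238897771767419*t + 237894212249733*t^2

Since e_{127}(P,P)=e_{127}(Q,Q)=1 and e_{127}(Q,P)=e_{127}(P,Q)^{-1}, expanding e_{127}(6*P + 5*Q,76*P + 119*Q) leaves e(P,Q)^det(M).
Hence e(P,Q) = e(P',Q')^{27} where 27 = 80^{-1} mod 127.
7-bit Miller (1111111) on E'/F_{240154721430623} with a'=149064490041406, b'=48838850380617: accumulate tangent/chord ratios at Q'+S and P'+S'.
e_{127}(P',Q') = 71081330214481 + 191446951573865*t + 96821422232269*t^2.
e_{127}(P,Q) = (71081330214481 + 191446951573865*t + 96821422232269*t^2)^{27} = 188684765531635 + 238897771767419*t + 237894212249733*t^2.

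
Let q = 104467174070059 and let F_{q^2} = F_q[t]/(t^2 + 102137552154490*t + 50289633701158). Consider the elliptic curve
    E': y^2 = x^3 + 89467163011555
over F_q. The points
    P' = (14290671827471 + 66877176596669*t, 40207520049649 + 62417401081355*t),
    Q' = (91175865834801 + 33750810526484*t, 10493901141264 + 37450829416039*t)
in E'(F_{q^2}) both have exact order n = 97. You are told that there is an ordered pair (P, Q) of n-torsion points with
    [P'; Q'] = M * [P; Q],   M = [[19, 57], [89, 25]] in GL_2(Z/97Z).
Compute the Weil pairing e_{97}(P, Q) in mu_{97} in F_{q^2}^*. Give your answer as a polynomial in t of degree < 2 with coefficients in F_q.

e_{97} is bilinear + alternating on E[97], so e_{97}(19*P + 57*Q, 89*P + 25*Q) = e_{97}(P,Q)^(19*25-57*89).
19*25 - 57*89 = -4598; reduced mod 97: det = 58, inverse 92.
Double-and-add over 1100001: 7-1 doublings, 3-1 additions; each step l_{T,T}/v_{2T} or l_{T,P'}/v at Q'+S for random S.
So e_{97}(P',Q') = 74045995370574 + 60721772815953*t.
Thus e_{97}(P,Q) = 33092959220324 + 91553675186536*t.

33092959220324 + 91553675186536*t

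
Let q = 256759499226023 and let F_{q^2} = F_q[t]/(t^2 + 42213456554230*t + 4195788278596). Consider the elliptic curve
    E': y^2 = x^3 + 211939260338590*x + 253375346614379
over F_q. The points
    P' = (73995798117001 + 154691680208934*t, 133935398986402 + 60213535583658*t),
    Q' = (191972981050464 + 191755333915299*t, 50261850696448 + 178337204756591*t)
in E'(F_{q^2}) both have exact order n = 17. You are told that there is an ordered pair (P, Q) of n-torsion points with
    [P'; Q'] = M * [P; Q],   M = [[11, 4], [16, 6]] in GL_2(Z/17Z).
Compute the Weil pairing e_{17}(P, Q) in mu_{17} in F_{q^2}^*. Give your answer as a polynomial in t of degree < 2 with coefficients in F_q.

43554408137958 + 120500527734278*t

Under M = [[11,4],[16,6]] in GL_2(Z/17), e_{17}(P',Q') = e_{17}(P,Q)^(11*6-4*16 mod 17).
det M = 11*6 - 4*16 = 2 = 2 (mod 17); 2^{-1} = 9 (mod 17).
Double-and-add over 10001: 5-1 doublings, 2-1 additions; each step l_{T,T}/v_{2T} or l_{T,P'}/v at Q'+S for random S.
Result: e(P',Q') = 149229340711177 + 248350028093723*t.
Hence e(P,Q) = 43554408137958 + 120500527734278*t in F_{256759499226023^2}^*.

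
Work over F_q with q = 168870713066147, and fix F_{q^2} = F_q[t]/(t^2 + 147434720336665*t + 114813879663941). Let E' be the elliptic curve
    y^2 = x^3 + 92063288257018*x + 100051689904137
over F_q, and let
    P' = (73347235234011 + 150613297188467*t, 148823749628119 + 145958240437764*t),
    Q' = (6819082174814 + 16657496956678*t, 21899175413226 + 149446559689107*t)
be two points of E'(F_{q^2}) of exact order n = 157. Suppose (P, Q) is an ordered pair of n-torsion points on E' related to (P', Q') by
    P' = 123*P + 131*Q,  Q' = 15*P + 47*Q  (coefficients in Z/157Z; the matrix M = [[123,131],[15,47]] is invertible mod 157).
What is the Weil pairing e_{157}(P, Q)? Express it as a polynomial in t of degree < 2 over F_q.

117585106292122 + 66984607491020*t

Under M = [[123,131],[15,47]] in GL_2(Z/157), e_{157}(P',Q') = e_{157}(P,Q)^(123*47-131*15 mod 157).
Inverting 48 mod 157: 36. Thus e_{157}(P,Q) = e(P',Q')^{36}.
Run Miller on y^2=x^3+92063288257018*x+100051689904137 over F_{168870713066147}: ladder 10011101 (8 bits); e = f_P(D_Q)/f_Q(D_P).
The quotient is 33988436984499 + 104217320073587*t.
Thus e_{157}(P,Q) = 117585106292122 + 66984607491020*t.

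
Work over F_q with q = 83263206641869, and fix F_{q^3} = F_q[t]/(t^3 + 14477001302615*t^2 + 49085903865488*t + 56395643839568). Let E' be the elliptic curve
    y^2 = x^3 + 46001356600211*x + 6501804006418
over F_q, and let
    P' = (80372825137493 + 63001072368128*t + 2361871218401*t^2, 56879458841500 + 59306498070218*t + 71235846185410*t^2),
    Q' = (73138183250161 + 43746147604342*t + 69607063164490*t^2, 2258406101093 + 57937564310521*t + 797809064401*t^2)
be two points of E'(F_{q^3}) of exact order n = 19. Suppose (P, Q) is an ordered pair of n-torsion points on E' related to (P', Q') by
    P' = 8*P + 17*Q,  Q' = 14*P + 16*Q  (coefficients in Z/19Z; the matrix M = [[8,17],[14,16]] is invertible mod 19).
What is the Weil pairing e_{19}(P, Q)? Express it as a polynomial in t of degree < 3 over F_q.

38918930391459 + 67223289955619*t + 80352638645934*t^2

e_{19} is bilinear + alternating on E[19], so e_{19}(8*P + 17*Q, 14*P + 16*Q) = e_{19}(P,Q)^(8*16-17*14).
Hence e(P,Q) = e(P',Q')^{5} where 5 = 4^{-1} mod 19.
Double-and-add over 10011: 5-1 doublings, 3-1 additions; each step l_{T,T}/v_{2T} or l_{T,P'}/v at Q'+S for random S.
So e_{19}(P',Q') = 69356823408927 + 76686584911458*t + 27378098408951*t^2.
(69356823408927 + 76686584911458*t + 27378098408951*t^2)^{5} mod (83263206641869,f) = 38918930391459 + 67223289955619*t + 80352638645934*t^2.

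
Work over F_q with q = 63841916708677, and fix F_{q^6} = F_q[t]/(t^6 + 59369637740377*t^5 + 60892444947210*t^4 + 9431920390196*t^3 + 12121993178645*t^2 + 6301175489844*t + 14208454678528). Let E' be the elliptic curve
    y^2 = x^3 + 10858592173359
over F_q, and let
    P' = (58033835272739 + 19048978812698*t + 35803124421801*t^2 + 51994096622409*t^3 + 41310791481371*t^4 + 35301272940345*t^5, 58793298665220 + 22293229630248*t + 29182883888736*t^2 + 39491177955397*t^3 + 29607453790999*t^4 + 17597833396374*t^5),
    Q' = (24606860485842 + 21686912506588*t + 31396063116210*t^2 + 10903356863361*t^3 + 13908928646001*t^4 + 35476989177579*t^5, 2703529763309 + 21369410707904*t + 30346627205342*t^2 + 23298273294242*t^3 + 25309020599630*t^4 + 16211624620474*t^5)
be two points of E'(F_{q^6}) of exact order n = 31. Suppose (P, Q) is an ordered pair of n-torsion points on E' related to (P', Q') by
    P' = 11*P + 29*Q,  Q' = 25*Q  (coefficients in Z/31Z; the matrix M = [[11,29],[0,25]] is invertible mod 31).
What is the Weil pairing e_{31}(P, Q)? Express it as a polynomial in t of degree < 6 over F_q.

e_{31} is bilinear + alternating on E[31], so e_{31}(11*P + 29*Q, 25*Q) = e_{31}(P,Q)^(11*25-29*0).
So e_{31}(P,Q) = e_{31}(P',Q')^{23}, since 27*23 = 1 mod 31.
Build f_{31,P'} and f_{31,Q'} via the 5-bit ladder of 31=11111_2; evaluate at shifted divisors; quotient in F_{63841916708677^6}.
The quotient is 10737213660985 + 24643285272038*t + 12401281436946*t^2 + 48573605479937*t^3 + 12309491186401*t^4 + 19016750125952*t^5.
Thus e_{31}(P,Q) = 56914564991805 + 1372037752171*t + 50466930982582*t^2 + 39555262345703*t^3 + 58219532625962*t^4 + 30485349056709*t^5.

56914564991805 + 1372037752171*t + 50466930982582*t^2 + 39555262345703*t^3 + 58219532625962*t^4 + 30485349056709*t^5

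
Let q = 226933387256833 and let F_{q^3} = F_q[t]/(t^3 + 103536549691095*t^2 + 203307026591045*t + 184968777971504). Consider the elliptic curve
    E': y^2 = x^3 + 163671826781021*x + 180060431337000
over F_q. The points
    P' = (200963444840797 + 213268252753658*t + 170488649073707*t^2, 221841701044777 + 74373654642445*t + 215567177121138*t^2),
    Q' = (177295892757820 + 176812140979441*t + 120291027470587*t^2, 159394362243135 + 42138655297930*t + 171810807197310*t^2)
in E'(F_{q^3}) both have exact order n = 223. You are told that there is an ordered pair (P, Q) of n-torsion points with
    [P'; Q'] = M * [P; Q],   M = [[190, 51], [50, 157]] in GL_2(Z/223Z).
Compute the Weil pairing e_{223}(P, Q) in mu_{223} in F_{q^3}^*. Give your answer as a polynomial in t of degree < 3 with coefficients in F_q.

e_{223} is bilinear + alternating on E[223], so e_{223}(190*P + 51*Q, 50*P + 157*Q) = e_{223}(P,Q)^(190*157-51*50).
So e_{223}(P,Q) = e_{223}(P',Q')^{220}, since 74*220 = 1 mod 223.
n = 223 = (11011111)_2 (8 bits, wt 7); accumulate f_{223,P'}(Q'+S)/f_{223,P'}(S) along the 7-step ladder.
The quotient is 56515930480403 + 165837290189357*t + 125893025202960*t^2.
Raise to 220: e(P,Q) = 34144618157499 + 136472815668969*t + 21103850963104*t^2 in mu_{223}.

34144618157499 + 136472815668969*t + 21103850963104*t^2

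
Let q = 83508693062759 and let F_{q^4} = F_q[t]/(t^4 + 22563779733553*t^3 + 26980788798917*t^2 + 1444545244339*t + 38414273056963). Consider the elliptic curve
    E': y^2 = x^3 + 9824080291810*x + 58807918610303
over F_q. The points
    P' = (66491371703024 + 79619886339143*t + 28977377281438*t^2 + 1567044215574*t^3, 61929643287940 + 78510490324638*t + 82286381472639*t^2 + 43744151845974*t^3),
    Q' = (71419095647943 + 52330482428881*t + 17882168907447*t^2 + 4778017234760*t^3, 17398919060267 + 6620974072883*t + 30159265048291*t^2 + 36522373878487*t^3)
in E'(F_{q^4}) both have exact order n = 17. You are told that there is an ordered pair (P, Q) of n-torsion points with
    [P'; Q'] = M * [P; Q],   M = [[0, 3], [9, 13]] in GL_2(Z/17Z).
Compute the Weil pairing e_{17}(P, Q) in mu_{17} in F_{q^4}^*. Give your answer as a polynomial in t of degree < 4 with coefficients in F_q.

67318652114322 + 5870685167502*t + 64860182729671*t^2 + 19325097704204*t^3

e_{17} is bilinear + alternating on E[17], so e_{17}(3*Q, 9*P + 13*Q) = e_{17}(P,Q)^(0*13-3*9).
Inverting 7 mod 17: 5. Thus e_{17}(P,Q) = e(P',Q')^{5}.
Miller loop for e_{17} over F_{83508693062759^4}: bits of 17 = 10001; 4 double steps + 1 add steps, l/v at each.
Miller gives e_{17}(P',Q') = 69820493639097 + 13159783468342*t + 17482354553134*t^2 + 73851363681570*t^3 in F_{83508693062759^4}.
(69820493639097 + 13159783468342*t + 17482354553134*t^2 + 73851363681570*t^3)^{5} mod (83508693062759,f) = 67318652114322 + 5870685167502*t + 64860182729671*t^2 + 19325097704204*t^3.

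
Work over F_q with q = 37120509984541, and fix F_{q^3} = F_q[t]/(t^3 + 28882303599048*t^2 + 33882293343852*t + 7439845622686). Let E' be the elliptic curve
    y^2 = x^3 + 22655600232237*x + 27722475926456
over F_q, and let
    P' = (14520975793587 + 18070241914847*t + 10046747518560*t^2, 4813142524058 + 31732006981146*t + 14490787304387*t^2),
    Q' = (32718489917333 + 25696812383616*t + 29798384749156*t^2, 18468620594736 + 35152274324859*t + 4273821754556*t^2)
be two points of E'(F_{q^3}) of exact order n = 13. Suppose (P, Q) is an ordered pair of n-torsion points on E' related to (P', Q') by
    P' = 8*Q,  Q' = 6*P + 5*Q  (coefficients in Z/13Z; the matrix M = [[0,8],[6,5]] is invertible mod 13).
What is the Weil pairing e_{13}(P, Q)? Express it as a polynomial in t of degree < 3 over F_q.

35020544160838 + 13893802930100*t + 24145337048022*t^2

e_{13}(aP+bQ,cP+dQ) = e_{13}(P,Q)^(ad-bc); with (a,b,c,d)=(0,8,6,5) this gives the det-13 law.
det(M) mod 13 = 4; its inverse in (Z/13)^* is 10 (check: 4*10 mod 13 = 1).
n = 13 = (1101)_2 (4 bits, wt 3); accumulate f_{13,P'}(Q'+S)/f_{13,P'}(S) along the 3-step ladder.
e_{13}(P',Q') = 13155052943009 + 9987030939461*t + 12720089540557*t^2.
Raise to 10: e(P,Q) = 35020544160838 + 13893802930100*t + 24145337048022*t^2 in mu_{13}.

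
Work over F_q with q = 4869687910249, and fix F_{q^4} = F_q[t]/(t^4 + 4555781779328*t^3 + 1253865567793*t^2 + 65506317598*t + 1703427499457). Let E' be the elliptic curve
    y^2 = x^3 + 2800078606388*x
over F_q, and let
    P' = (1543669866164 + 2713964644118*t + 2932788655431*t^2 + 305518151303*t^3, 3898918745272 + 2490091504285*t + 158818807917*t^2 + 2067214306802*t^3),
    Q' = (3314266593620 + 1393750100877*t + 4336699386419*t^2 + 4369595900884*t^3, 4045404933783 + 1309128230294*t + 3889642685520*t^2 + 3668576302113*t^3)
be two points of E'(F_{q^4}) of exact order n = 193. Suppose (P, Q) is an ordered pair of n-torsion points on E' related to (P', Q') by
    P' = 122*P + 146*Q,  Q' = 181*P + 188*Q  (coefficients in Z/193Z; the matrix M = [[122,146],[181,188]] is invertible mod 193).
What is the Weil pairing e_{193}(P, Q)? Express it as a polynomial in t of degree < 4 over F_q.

Under M = [[122,146],[181,188]] in GL_2(Z/193), e_{193}(P',Q') = e_{193}(P,Q)^(122*188-146*181 mod 193).
det M = 122*188 - 146*181 = -3490 = 177 (mod 193); 177^{-1} = 12 (mod 193).
n = 193 = (11000001)_2 (8 bits, wt 3); accumulate f_{193,P'}(Q'+S)/f_{193,P'}(S) along the 7-step ladder.
The quotient is 3644901910862 + 832505643145*t + 2991413911578*t^2 + 4332129728641*t^3.
Finally e_{193}(P,Q) = 1703862858804 + 2934994979402*t + 3741109011635*t^2 + 1584383810158*t^3.

1703862858804 + 2934994979402*t + 3741109011635*t^2 + 1584383810158*t^3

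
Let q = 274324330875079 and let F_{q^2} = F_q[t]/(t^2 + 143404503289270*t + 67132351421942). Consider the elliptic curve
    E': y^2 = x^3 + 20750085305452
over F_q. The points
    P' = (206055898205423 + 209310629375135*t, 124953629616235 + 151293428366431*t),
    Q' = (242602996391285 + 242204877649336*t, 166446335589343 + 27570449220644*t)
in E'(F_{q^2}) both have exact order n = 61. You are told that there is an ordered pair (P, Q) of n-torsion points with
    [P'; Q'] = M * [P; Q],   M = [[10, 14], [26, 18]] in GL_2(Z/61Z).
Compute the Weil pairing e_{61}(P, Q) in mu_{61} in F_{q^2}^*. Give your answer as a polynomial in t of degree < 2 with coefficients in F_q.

e_{61}(aP+bQ,cP+dQ) = e_{61}(P,Q)^(ad-bc); with (a,b,c,d)=(10,14,26,18) this gives the det-61 law.
10*18 - 14*26 = -184; reduced mod 61: det = 60, inverse 60.
Double-and-add over 111101: 6-1 doublings, 5-1 additions; each step l_{T,T}/v_{2T} or l_{T,P'}/v at Q'+S for random S.
Miller gives e_{61}(P',Q') = 57249033244401 + 158628688319937*t in F_{274324330875079^2}.
Thus e_{61}(P,Q) = 230349810173488 + 115695642555142*t.

230349810173488 + 115695642555142*t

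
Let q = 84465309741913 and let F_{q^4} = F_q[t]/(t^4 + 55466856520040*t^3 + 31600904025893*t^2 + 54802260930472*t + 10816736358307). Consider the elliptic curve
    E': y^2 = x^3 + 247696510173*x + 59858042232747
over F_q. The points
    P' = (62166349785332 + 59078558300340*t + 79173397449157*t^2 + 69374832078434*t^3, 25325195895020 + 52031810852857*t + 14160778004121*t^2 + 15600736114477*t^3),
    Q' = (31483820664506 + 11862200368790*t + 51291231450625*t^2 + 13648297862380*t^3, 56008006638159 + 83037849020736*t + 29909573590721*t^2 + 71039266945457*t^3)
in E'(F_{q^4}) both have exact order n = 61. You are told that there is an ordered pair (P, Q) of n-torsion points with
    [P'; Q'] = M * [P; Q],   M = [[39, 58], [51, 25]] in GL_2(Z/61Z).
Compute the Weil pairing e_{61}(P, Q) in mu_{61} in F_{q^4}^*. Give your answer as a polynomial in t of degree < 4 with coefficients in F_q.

The 61-Weil pairing on E[61] over F_{84465309741913} is alternating-bilinear: e_{61}(P',Q') = e_{61}(P,Q)^det(M).
39*25 - 58*51 = -1983; reduced mod 61: det = 30, inverse 59.
6-bit Miller (111101) on E'/F_{84465309741913} with a'=247696510173, b'=59858042232747: accumulate tangent/chord ratios at Q'+S and P'+S'.
So e_{61}(P',Q') = 31512945244982 + 63422407205771*t + 47541031699337*t^2 + 48736114237962*t^3.
e_{61}(P,Q) = (31512945244982 + 63422407205771*t + 47541031699337*t^2 + 48736114237962*t^3)^{59} = 29364053397724 + 21743023163007*t + 6148892109849*t^2 + 18806472734889*t^3.

29364053397724 + 21743023163007*t + 6148892109849*t^2 + 18806472734889*t^3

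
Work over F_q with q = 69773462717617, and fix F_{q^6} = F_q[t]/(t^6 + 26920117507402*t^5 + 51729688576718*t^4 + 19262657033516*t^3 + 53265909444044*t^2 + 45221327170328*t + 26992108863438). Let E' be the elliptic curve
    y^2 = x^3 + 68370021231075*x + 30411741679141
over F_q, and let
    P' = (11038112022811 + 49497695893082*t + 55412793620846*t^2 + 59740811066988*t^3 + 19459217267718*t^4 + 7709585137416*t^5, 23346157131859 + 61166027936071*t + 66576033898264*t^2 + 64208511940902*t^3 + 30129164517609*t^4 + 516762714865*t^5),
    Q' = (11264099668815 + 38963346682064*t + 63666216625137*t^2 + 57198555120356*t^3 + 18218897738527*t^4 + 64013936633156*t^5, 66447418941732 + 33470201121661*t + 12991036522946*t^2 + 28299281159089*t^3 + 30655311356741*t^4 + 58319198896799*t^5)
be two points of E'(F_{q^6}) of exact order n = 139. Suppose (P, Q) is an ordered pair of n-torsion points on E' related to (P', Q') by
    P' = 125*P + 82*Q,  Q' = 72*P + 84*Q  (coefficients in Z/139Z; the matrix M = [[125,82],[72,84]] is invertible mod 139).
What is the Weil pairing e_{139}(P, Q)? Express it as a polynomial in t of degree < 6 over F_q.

Since e_{139}(P,P)=e_{139}(Q,Q)=1 and e_{139}(Q,P)=e_{139}(P,Q)^{-1}, expanding e_{139}(125*P + 82*Q,72*P + 84*Q) leaves e(P,Q)^det(M).
Hence e(P,Q) = e(P',Q')^{31} where 31 = 9^{-1} mod 139.
Build f_{139,P'} and f_{139,Q'} via the 8-bit ladder of 139=10001011_2; evaluate at shifted divisors; quotient in F_{69773462717617^6}.
f_P(D_Q)/f_Q(D_P) = 18240927612856 + 33817502505554*t + 2195321556238*t^2 + 25151701722250*t^3 + 22482034274446*t^4 + 15818411852253*t^5.
Finally e_{139}(P,Q) = 4733166782675 + 33093320266377*t + 65848917209225*t^2 + 26630103856591*t^3 + 29347182072691*t^4 + 53955128631794*t^5.

4733166782675 + 33093320266377*t + 65848917209225*t^2 + 26630103856591*t^3 + 29347182072691*t^4 + 53955128631794*t^5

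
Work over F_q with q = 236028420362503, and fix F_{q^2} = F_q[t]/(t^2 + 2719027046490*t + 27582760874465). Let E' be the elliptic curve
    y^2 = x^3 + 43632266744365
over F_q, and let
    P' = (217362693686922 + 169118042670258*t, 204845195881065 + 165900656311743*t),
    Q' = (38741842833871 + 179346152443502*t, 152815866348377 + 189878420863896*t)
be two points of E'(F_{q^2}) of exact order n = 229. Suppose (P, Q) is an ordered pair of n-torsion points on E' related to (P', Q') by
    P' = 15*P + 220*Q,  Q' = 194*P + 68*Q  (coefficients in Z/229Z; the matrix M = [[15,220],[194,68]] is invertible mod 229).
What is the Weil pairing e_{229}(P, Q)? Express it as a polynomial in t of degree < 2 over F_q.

53169270081153 + 3048075709333*t

Alternating bilinearity on E[229] (values in mu_{229} in F_{236028420362503^2}) gives e(P',Q') = e(P,Q)^det(M).
Hence e(P,Q) = e(P',Q')^{140} where 140 = 18^{-1} mod 229.
Double-and-add over 11100101: 8-1 doublings, 5-1 additions; each step l_{T,T}/v_{2T} or l_{T,P'}/v at Q'+S for random S.
The quotient is 125557661014353 + 78317201029138*t.
Raise to 140: e(P,Q) = 53169270081153 + 3048075709333*t in mu_{229}.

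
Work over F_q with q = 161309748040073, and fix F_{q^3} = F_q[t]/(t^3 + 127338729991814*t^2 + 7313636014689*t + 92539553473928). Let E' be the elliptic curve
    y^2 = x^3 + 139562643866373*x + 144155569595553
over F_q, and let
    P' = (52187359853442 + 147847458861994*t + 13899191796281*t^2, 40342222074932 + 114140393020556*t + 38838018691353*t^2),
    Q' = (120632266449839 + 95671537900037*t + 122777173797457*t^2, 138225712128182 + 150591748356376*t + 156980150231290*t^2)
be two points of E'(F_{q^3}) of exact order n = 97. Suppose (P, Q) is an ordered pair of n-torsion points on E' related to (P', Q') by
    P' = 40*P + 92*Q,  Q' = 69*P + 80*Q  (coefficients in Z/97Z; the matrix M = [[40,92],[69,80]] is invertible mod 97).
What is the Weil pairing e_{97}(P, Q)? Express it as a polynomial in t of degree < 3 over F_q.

e_{97} is bilinear + alternating on E[97], so e_{97}(40*P + 92*Q, 69*P + 80*Q) = e_{97}(P,Q)^(40*80-92*69).
Hence e(P,Q) = e(P',Q')^{11} where 11 = 53^{-1} mod 97.
Run Miller on y^2=x^3+139562643866373*x+144155569595553 over F_{161309748040073}: ladder 1100001 (7 bits); e = f_P(D_Q)/f_Q(D_P).
e_{97}(P',Q') = 107536653825425 + 107902146948860*t + 64592530623027*t^2.
Hence e(P,Q) = 11261314318278 + 2246036714240*t + 110801207808884*t^2 in F_{161309748040073^3}^*.

11261314318278 + 2246036714240*t + 110801207808884*t^2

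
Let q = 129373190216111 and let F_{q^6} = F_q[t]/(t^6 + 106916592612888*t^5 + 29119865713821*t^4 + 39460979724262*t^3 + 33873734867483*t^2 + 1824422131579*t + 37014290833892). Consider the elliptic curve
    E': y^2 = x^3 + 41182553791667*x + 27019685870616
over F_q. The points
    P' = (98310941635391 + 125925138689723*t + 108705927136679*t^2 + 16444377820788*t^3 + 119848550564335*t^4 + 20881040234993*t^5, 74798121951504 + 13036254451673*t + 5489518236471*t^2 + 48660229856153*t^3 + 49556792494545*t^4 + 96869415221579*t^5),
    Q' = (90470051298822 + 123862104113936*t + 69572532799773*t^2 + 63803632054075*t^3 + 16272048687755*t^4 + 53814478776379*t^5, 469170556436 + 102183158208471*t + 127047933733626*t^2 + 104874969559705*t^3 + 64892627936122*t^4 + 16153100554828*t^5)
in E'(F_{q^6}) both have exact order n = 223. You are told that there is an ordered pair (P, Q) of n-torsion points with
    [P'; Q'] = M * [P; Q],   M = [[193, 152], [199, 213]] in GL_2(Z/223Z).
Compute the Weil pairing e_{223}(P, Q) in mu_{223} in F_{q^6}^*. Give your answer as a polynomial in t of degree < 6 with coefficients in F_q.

e_{223}(aP+bQ,cP+dQ) = e_{223}(P,Q)^(ad-bc); with (a,b,c,d)=(193,152,199,213) this gives the det-223 law.
det(M) mod 223 = 157; its inverse in (Z/223)^* is 125 (check: 157*125 mod 223 = 1).
Build f_{223,P'} and f_{223,Q'} via the 8-bit ladder of 223=11011111_2; evaluate at shifted divisors; quotient in F_{129373190216111^6}.
The quotient is 42898630687014 + 15460921175725*t + 7906982520468*t^2 + 82809038562965*t^3 + 116095314373003*t^4 + 31737193510726*t^5.
Raise to 125: e(P,Q) = 41135026510577 + 85622492421308*t + 94417314362907*t^2 + 70342949935442*t^3 + 98196382134715*t^4 + 14767337194901*t^5 in mu_{223}.

41135026510577 + 85622492421308*t + 94417314362907*t^2 + 70342949935442*t^3 + 98196382134715*t^4 + 14767337194901*t^5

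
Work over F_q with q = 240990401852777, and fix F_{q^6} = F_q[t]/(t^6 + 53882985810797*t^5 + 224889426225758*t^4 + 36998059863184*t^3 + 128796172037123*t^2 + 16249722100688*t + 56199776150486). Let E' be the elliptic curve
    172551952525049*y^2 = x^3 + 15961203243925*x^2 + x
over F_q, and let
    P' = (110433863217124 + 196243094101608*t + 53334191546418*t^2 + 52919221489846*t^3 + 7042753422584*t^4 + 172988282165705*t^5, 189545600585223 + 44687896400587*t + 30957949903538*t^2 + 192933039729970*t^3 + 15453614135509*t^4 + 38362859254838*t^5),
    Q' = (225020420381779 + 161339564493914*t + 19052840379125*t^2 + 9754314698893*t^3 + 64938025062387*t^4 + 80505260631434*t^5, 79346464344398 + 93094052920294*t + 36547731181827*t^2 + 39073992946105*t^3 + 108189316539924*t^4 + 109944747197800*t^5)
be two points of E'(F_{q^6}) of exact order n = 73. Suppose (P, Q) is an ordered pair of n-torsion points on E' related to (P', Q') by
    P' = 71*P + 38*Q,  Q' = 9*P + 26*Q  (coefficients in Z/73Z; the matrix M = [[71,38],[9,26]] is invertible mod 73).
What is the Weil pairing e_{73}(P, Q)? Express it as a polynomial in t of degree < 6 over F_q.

e_{73}(aP+bQ,cP+dQ) = e_{73}(P,Q)^(ad-bc); with (a,b,c,d)=(71,38,9,26) this gives the det-73 law.
Inverting 44 mod 73: 5. Thus e_{73}(P,Q) = e(P',Q')^{5}.
Undo Montgomery via alpha=207944883472374, beta=40863144856189: (a',b')=(218940442745947,65368493219881) over F_{240990401852777}.
Double-and-add over 1001001: 7-1 doublings, 3-1 additions; each step l_{T,T}/v_{2T} or l_{T,P'}/v at Q'+S for random S.
e_{73}(P',Q') = 178922276950629 + 216939149446922*t + 92948678122620*t^2 + 53664720174128*t^3 + 29096183303290*t^4 + 121260557602681*t^5.
Raise to 5: e(P,Q) = 199574071725690 + 25304096704570*t + 4678724686791*t^2 + 166561499718401*t^3 + 109661529404870*t^4 + 17767670420245*t^5 in mu_{73}.

199574071725690 + 25304096704570*t + 4678724686791*t^2 + 166561499718401*t^3 + 109661529404870*t^4 + 17767670420245*t^5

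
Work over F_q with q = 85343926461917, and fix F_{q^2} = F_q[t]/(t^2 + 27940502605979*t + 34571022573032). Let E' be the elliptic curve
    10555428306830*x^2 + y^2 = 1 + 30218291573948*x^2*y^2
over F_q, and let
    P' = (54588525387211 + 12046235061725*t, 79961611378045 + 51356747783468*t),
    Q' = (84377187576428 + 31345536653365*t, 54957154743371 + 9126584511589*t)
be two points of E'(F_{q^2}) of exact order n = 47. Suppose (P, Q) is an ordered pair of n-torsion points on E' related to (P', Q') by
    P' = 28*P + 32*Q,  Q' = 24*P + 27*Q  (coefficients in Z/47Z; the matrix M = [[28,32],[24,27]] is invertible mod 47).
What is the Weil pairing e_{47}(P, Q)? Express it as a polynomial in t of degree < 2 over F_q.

Under M = [[28,32],[24,27]] in GL_2(Z/47), e_{47}(P',Q') = e_{47}(P,Q)^(28*27-32*24 mod 47).
Inverting 35 mod 47: 43. Thus e_{47}(P,Q) = e(P',Q')^{43}.
Map (x,y)_Ed via u=(1+y)/(1-y), v=(1+y)/((1-y)x) to Montgomery A=3552231618915,B=36857233009827; then to (a',b')=(4088095710701,50647776174069).
Double-and-add over 101111: 6-1 doublings, 5-1 additions; each step l_{T,T}/v_{2T} or l_{T,P'}/v at Q'+S for random S.
The quotient is 18360498391660 + 47925638325052*t.
(18360498391660 + 47925638325052*t)^{43} mod (85343926461917,f) = 60266193685667 + 27371369074821*t.

60266193685667 + 27371369074821*t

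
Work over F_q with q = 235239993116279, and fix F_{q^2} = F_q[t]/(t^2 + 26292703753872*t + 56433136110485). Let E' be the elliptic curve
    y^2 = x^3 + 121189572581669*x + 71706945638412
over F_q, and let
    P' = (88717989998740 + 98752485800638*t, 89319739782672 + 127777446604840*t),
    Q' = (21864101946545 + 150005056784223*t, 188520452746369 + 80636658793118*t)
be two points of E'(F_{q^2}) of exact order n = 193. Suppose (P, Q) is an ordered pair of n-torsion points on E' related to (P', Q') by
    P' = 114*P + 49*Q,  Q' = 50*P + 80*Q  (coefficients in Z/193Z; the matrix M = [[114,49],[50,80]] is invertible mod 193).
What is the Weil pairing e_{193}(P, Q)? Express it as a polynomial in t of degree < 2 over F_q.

e_{193} is bilinear + alternating on E[193], so e_{193}(114*P + 49*Q, 50*P + 80*Q) = e_{193}(P,Q)^(114*80-49*50).
det(M) mod 193 = 108; its inverse in (Z/193)^* is 84 (check: 108*84 mod 193 = 1).
Run Miller on y^2=x^3+121189572581669*x+71706945638412 over F_{235239993116279}: ladder 11000001 (8 bits); e = f_P(D_Q)/f_Q(D_P).
So e_{193}(P',Q') = 39988577496555 + 89982826678438*t.
Finally e_{193}(P,Q) = 216781659437909 + 145376239160225*t.

216781659437909 + 145376239160225*t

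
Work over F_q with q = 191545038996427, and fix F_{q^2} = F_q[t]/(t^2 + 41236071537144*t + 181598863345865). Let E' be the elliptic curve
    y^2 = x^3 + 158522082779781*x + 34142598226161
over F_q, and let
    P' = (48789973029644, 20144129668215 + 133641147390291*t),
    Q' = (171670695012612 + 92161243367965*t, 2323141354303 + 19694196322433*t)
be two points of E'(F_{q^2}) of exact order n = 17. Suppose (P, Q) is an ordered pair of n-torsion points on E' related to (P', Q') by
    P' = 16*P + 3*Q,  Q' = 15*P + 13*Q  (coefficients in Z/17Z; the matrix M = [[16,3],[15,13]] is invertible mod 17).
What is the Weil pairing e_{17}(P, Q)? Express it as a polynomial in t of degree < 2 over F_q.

153275321587009 + 109912147798832*t

Alternating bilinearity on E[17] (values in mu_{17} in F_{191545038996427^2}) gives e(P',Q') = e(P,Q)^det(M).
So e_{17}(P,Q) = e_{17}(P',Q')^{12}, since 10*12 = 1 mod 17.
5-bit Miller (10001) on E'/F_{191545038996427} with a'=158522082779781, b'=34142598226161: accumulate tangent/chord ratios at Q'+S and P'+S'.
e_{17}(P',Q') = 28283857762045 + 31108549425382*t.
e_{17}(P,Q) = (28283857762045 + 31108549425382*t)^{12} = 153275321587009 + 109912147798832*t.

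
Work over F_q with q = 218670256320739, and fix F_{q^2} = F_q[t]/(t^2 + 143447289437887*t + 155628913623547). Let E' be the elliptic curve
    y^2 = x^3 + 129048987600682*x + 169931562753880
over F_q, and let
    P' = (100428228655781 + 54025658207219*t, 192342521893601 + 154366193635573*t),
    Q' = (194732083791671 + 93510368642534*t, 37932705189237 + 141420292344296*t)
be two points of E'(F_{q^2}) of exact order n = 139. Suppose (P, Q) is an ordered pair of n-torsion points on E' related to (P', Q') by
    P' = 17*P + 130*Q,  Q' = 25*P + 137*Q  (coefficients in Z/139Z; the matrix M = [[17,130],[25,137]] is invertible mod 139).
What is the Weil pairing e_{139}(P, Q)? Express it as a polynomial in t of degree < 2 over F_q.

Alternating bilinearity on E[139] (values in mu_{139} in F_{218670256320739^2}) gives e(P',Q') = e(P,Q)^det(M).
Hence e(P,Q) = e(P',Q')^{131} where 131 = 52^{-1} mod 139.
Double-and-add over 10001011: 8-1 doublings, 4-1 additions; each step l_{T,T}/v_{2T} or l_{T,P'}/v at Q'+S for random S.
Miller gives e_{139}(P',Q') = 116476321729222 + 8603851428898*t in F_{218670256320739^2}.
Raise to 131: e(P,Q) = 165967042533197 + 36309435466749*t in mu_{139}.

165967042533197 + 36309435466749*t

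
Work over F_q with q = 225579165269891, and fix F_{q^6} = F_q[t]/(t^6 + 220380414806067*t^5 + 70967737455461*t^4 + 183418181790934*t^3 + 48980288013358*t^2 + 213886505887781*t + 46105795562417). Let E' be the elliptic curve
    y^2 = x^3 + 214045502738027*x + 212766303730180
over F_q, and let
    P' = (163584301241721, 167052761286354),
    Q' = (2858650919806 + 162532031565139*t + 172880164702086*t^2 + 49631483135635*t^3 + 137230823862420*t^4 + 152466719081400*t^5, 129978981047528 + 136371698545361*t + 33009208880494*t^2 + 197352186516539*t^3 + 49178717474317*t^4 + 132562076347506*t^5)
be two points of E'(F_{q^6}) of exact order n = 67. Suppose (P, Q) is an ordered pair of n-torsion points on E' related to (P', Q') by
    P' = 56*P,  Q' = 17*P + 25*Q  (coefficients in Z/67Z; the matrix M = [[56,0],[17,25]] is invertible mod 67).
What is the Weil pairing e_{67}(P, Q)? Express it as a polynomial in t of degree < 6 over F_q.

37316858526913 + 68665168733177*t + 50641584625744*t^2 + 172590443955579*t^3 + 213345171593696*t^4 + 23550152828266*t^5

Alternating bilinearity on E[67] (values in mu_{67} in F_{225579165269891^6}) gives e(P',Q') = e(P,Q)^det(M).
det(M) mod 67 = 60; its inverse in (Z/67)^* is 19 (check: 60*19 mod 67 = 1).
Run Miller on y^2=x^3+214045502738027*x+212766303730180 over F_{225579165269891}: ladder 1000011 (7 bits); e = f_P(D_Q)/f_Q(D_P).
So e_{67}(P',Q') = 57508969863591 + 103603257054408*t + 165262079866216*t^2 + 216627224381080*t^3 + 62773666294722*t^4 + 213995273166313*t^5.
Finally e_{67}(P,Q) = 37316858526913 + 68665168733177*t + 50641584625744*t^2 + 172590443955579*t^3 + 213345171593696*t^4 + 23550152828266*t^5.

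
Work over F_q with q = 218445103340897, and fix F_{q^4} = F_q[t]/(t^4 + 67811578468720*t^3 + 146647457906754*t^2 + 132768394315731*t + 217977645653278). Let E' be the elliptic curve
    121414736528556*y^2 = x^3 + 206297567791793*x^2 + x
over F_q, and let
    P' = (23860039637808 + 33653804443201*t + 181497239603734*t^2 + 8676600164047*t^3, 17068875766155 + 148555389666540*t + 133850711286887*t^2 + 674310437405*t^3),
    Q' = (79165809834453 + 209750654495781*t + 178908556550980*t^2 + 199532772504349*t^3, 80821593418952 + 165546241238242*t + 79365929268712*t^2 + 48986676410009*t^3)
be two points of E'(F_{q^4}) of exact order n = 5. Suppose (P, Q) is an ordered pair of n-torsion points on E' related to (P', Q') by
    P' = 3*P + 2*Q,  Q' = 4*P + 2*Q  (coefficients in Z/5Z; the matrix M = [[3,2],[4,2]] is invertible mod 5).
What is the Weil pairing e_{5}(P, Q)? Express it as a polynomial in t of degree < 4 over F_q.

Since e_{5}(P,P)=e_{5}(Q,Q)=1 and e_{5}(Q,P)=e_{5}(P,Q)^{-1}, expanding e_{5}(3*P + 2*Q,4*P + 2*Q) leaves e(P,Q)^det(M).
det M = 3*2 - 2*4 = -2 = 3 (mod 5); 3^{-1} = 2 (mod 5).
Undo Montgomery via alpha=172247760232869, beta=36023902077939: (a',b')=(103733727898494,182244896480575) over F_{218445103340897}.
Miller loop for e_{5} over F_{218445103340897^4}: bits of 5 = 101; 2 double steps + 1 add steps, l/v at each.
Result: e(P',Q') = 75465969025168 + 100362512524741*t + 167533498790426*t^2 + 77970074889838*t^3.
Raise to 2: e(P,Q) = 203014080375671 + 420076899114*t + 195742039384315*t^2 + 59906771634933*t^3 in mu_{5}.

203014080375671 + 420076899114*t + 195742039384315*t^2 + 59906771634933*t^3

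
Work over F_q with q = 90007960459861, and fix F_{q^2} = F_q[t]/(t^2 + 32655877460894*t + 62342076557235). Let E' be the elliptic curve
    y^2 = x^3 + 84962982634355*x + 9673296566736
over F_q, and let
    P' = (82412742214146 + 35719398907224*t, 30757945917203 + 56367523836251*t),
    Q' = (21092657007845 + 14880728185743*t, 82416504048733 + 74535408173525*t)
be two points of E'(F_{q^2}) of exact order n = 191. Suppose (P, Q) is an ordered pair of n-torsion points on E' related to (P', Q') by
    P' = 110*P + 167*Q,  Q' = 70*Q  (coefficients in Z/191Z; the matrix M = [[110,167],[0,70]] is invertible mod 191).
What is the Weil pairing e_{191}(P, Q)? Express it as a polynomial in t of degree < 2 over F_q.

Under M = [[110,167],[0,70]] in GL_2(Z/191), e_{191}(P',Q') = e_{191}(P,Q)^(110*70-167*0 mod 191).
Hence e(P,Q) = e(P',Q')^{156} where 156 = 60^{-1} mod 191.
n = 191 = (10111111)_2 (8 bits, wt 7); accumulate f_{191,P'}(Q'+S)/f_{191,P'}(S) along the 7-step ladder.
Miller gives e_{191}(P',Q') = 4818005526193 + 56383602882707*t in F_{90007960459861^2}.
Raise to 156: e(P,Q) = 52510169542703 + 68065775289596*t in mu_{191}.

52510169542703 + 68065775289596*t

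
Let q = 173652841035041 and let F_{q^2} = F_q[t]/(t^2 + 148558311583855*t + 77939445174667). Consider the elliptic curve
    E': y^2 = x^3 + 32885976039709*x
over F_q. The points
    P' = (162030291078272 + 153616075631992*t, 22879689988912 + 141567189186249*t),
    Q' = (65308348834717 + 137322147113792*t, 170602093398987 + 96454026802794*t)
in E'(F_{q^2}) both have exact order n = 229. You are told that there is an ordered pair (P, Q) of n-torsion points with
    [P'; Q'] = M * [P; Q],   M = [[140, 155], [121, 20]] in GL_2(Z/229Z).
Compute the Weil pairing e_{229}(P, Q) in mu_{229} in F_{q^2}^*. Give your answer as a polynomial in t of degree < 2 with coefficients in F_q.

e_{229} is bilinear + alternating on E[229], so e_{229}(140*P + 155*Q, 121*P + 20*Q) = e_{229}(P,Q)^(140*20-155*121).
det(M) mod 229 = 75; its inverse in (Z/229)^* is 171 (check: 75*171 mod 229 = 1).
8-bit Miller (11100101) on E'/F_{173652841035041} with a'=32885976039709, b'=0: accumulate tangent/chord ratios at Q'+S and P'+S'.
e_{229}(P',Q') = 144834640688741 + 65662122992247*t.
(144834640688741 + 65662122992247*t)^{171} mod (173652841035041,f) = 92490311733396 + 139757823559659*t.

92490311733396 + 139757823559659*t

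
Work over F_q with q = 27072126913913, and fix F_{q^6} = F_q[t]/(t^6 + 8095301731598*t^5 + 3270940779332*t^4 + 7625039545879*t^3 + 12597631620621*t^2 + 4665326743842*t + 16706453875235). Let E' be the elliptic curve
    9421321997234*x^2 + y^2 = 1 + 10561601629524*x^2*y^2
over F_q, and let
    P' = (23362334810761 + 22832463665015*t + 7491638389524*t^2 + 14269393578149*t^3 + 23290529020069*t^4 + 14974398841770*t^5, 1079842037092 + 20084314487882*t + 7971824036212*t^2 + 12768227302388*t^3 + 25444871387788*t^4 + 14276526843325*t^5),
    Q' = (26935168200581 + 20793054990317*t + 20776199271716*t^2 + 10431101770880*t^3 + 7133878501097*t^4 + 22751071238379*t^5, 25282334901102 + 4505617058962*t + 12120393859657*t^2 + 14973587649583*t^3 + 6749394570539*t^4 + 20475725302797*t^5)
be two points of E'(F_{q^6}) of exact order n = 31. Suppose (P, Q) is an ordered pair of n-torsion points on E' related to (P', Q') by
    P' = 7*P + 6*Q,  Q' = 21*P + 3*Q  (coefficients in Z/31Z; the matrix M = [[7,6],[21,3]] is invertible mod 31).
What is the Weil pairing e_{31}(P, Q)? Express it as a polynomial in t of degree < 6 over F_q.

9156123535847 + 15298788244990*t + 17662181913795*t^2 + 10143039617662*t^3 + 8505904527221*t^4 + 8592632900852*t^5

The 31-Weil pairing on E[31] over F_{27072126913913} is alternating-bilinear: e_{31}(P',Q') = e_{31}(P,Q)^det(M).
Hence e(P,Q) = e(P',Q')^{18} where 18 = 19^{-1} mod 31.
Edwards a_E,d_E -> Montgomery A=24321343368527,B=22112698054649 -> Weierstrass 18836684579591,249241636023 via alpha=12354529575764,beta=13250993548884.
Miller loop for e_{31} over F_{27072126913913^6}: bits of 31 = 11111; 4 double steps + 4 add steps, l/v at each.
f_P(D_Q)/f_Q(D_P) = 22251606025220 + 10723052343984*t + 1542493899578*t^2 + 22946973101629*t^3 + 4103430845538*t^4 + 20835572523537*t^5.
(22251606025220 + 10723052343984*t + 1542493899578*t^2 + 22946973101629*t^3 + 4103430845538*t^4 + 20835572523537*t^5)^{18} mod (27072126913913,f) = 9156123535847 + 15298788244990*t + 17662181913795*t^2 + 10143039617662*t^3 + 8505904527221*t^4 + 8592632900852*t^5.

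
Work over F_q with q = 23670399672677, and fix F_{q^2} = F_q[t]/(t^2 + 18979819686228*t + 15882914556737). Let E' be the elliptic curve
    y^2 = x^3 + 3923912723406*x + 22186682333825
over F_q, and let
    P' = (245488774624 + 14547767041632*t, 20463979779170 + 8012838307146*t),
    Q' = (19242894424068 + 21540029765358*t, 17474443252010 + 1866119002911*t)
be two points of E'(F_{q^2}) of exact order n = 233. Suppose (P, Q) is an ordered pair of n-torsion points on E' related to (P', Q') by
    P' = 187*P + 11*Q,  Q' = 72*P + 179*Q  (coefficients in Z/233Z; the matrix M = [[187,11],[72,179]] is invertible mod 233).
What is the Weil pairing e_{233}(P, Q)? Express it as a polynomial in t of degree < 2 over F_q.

5549132361575 + 7891531567150*t

Alternating bilinearity on E[233] (values in mu_{233} in F_{23670399672677^2}) gives e(P',Q') = e(P,Q)^det(M).
Hence e(P,Q) = e(P',Q')^{191} where 191 = 61^{-1} mod 233.
n = 233 = (11101001)_2 (8 bits, wt 5); accumulate f_{233,P'}(Q'+S)/f_{233,P'}(S) along the 7-step ladder.
e_{233}(P',Q') = 5236016546776 + 22288517047417*t.
Thus e_{233}(P,Q) = 5549132361575 + 7891531567150*t.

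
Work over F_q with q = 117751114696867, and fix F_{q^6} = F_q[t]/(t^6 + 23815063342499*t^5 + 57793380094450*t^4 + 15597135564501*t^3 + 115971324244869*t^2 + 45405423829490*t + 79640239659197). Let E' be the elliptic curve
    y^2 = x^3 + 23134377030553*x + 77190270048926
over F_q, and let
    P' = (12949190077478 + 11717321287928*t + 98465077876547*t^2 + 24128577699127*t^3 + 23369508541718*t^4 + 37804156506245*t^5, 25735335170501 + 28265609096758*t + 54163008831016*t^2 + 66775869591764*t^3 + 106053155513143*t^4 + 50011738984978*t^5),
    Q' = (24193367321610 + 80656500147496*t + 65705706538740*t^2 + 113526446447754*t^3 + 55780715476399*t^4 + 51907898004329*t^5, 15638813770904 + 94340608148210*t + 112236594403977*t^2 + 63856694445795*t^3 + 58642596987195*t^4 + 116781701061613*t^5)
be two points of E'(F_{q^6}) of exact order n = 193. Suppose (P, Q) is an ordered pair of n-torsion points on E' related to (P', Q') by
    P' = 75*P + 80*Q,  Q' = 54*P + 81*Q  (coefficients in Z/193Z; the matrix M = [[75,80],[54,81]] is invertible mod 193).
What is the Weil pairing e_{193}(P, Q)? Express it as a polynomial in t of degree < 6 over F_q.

12434733859416 + 17446157486407*t + 91690928509971*t^2 + 19863318393450*t^3 + 95590194559040*t^4 + 78878571412621*t^5

Alternating bilinearity on E[193] (values in mu_{193} in F_{117751114696867^6}) gives e(P',Q') = e(P,Q)^det(M).
Inverting 18 mod 193: 118. Thus e_{193}(P,Q) = e(P',Q')^{118}.
Run Miller on y^2=x^3+23134377030553*x+77190270048926 over F_{117751114696867}: ladder 11000001 (8 bits); e = f_P(D_Q)/f_Q(D_P).
The quotient is 42702784367964 + 69142781317197*t + 95048469469513*t^2 + 14119913371820*t^3 + 51468291007521*t^4 + 29600783427455*t^5.
Raise to 118: e(P,Q) = 12434733859416 + 17446157486407*t + 91690928509971*t^2 + 19863318393450*t^3 + 95590194559040*t^4 + 78878571412621*t^5 in mu_{193}.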